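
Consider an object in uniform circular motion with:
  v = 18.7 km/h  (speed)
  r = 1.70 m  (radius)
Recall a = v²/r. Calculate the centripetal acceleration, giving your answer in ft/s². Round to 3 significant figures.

Directly: a = v²/r.
v = 18.7 km/h = 5.194 m/s; r = 1.70 m.
a = 15.87 m/s²
15.87 m/s² × (1 ft/s² / 0.3048 m/s²) = 52.07 ft/s²

52.1 ft/s²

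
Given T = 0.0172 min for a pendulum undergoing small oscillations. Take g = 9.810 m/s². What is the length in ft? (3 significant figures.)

0.868 ft

Rearranging: L = g·(T/2π)².
T = 0.0172 min = 1.032 s; g = 9.810 m/s².
L = 0.2646 m
0.2646 m × (1 ft / 0.3048 m) = 0.8683 ft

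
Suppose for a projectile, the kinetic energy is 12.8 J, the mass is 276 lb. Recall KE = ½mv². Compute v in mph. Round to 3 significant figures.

Rearranging KE = ½mv² for v: v = √(2·KE/m).
KE = 12.8 J; m = 276 lb = 125.2 kg.
v = 0.4522 m/s
0.4522 m/s × (1 mph / 0.4470 m/s) = 1.012 mph

1.01 mph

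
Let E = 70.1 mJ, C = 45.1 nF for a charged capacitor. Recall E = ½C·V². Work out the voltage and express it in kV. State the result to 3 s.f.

1.76 kV

Rearranging E = ½C·V² for V: V = √(2E/C).
E = 70.1 mJ = 0.07010 J; C = 45.1 nF = 4.510×10^-8 F.
V = 1763 V
1763 V × (1 kV / 1000 V) = 1.763 kV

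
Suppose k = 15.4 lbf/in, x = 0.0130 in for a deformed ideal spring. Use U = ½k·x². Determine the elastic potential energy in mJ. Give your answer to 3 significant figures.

0.147 mJ

Directly: U = ½kx².
k = 15.4 lbf/in = 2697 N/m; x = 0.0130 in = 3.302×10^-4 m.
U = 1.470×10^-4 J
1.470×10^-4 J × (1 mJ / 0.001000 J) = 0.1470 mJ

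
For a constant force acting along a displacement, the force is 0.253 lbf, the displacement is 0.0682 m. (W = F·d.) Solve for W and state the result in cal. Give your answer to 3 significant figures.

0.0183 cal

Directly: W = F·d.
F = 0.253 lbf = 1.125 N; d = 0.0682 m.
W = 0.07675 J  (the unit combination reduces to kg·m²/s² = J)
0.07675 J × (1 cal / 4.184 J) = 0.01834 cal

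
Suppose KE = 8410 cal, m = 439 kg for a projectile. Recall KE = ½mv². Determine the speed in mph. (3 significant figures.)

28.3 mph

Rearranging KE = ½mv² for v: v = √(2·KE/m).
KE = 8410 cal = 35187 J; m = 439 kg.
v = 12.66 m/s
12.66 m/s × (1 mph / 0.4470 m/s) = 28.32 mph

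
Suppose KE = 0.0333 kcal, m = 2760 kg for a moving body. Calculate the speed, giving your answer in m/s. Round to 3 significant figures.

Rearranging: v = √(2·KE/m).
KE = 0.0333 kcal = 139.3 J; m = 2760 kg.
v = 0.3177 m/s

0.318 m/s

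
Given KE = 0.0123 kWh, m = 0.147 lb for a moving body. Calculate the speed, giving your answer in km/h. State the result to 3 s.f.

Rearranging: v = √(2·KE/m).
KE = 0.0123 kWh = 44280 J; m = 0.147 lb = 0.06668 kg.
v = 1152 m/s
1152 m/s × (1 km/h / 0.2778 m/s) = 4149 km/h

4150 km/h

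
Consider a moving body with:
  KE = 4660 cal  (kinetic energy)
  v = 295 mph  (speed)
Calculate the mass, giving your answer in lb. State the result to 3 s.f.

Rearranging KE = ½mv² for m: m = 2·KE/v².
KE = 4660 cal = 19497 J; v = 295 mph = 131.9 m/s.
m = 2.242 kg
2.242 kg × (1 lb / 0.4536 kg) = 4.943 lb

4.94 lb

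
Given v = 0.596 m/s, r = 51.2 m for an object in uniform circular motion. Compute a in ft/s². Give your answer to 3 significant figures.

a is given directly by: a = v²/r.
v = 0.596 m/s; r = 51.2 m.
a = 0.006938 m/s²
0.006938 m/s² × (1 ft/s² / 0.3048 m/s²) = 0.02276 ft/s²

0.0228 ft/s²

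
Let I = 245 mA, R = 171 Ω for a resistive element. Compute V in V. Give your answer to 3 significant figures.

41.9 V

V is given directly by: V = IR.
I = 245 mA = 0.2450 A; R = 171 Ω.
V = 41.89 V  (the unit combination reduces to kg·m²/(A·s³) = V)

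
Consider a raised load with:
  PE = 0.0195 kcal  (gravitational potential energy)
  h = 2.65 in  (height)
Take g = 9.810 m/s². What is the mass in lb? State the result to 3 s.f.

Rearranging: m = PE/(g·h).
PE = 0.0195 kcal = 81.59 J; h = 2.65 in = 0.06731 m; g = 9.810 m/s².
m = 123.6 kg
123.6 kg × (1 lb / 0.4536 kg) = 272.4 lb

272 lb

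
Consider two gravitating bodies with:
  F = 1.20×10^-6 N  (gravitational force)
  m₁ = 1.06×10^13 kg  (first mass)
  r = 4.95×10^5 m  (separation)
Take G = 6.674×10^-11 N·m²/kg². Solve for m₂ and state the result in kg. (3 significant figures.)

416 kg

Solving F = G·m₁·m₂/r² for m₂: m₂ = F·r²/(G·m₁).
F = 1.20×10^-6 N; m₁ = 1.06×10^13 kg; r = 4.95×10^5 m; G = 6.674×10^-11 N·m²/kg².
m₂ = 415.6 kg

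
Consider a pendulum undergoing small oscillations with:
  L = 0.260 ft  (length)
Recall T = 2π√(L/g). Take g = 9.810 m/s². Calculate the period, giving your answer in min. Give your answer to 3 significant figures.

Directly: T = 2π√(L/g).
L = 0.260 ft = 0.07925 m; g = 9.810 m/s².
T = 0.5647 s
0.5647 s × (1 min / 60.00 s) = 0.009412 min

0.00941 min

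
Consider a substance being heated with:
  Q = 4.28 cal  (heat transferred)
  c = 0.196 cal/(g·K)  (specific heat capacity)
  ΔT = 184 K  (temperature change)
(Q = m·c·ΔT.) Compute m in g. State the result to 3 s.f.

Solving Q = m·c·ΔT for m: m = Q/(c·ΔT).
Q = 4.28 cal = 17.91 J; c = 0.196 cal/(g·K) = 820.1 J/(kg·K); ΔT = 184 K.
m = 1.187×10^-4 kg
1.187×10^-4 kg × (1 g / 0.001000 kg) = 0.1187 g

0.119 g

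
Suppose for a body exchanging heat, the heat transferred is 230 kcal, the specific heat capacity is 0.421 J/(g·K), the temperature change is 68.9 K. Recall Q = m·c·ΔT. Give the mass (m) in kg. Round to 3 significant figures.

33.2 kg

Solving Q = m·c·ΔT for m: m = Q/(c·ΔT).
Q = 230 kcal = 9.623×10^5 J; c = 0.421 J/(g·K) = 421.0 J/(kg·K); ΔT = 68.9 K.
m = 33.18 kg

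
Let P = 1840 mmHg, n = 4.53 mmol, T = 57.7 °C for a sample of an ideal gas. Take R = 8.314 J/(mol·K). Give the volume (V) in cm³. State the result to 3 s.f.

50.8 cm³

Solving PV = nRT for V: V = nRT/P.
P = 1840 mmHg = 2.453×10^5 Pa; n = 4.53 mmol = 0.004530 mol; T = 57.7 °C = 330.8 K; R = 8.314 J/(mol·K).
V = 5.079×10^-5 m³
5.079×10^-5 m³ × (1 cm³ / 1.000×10^-6 m³) = 50.79 cm³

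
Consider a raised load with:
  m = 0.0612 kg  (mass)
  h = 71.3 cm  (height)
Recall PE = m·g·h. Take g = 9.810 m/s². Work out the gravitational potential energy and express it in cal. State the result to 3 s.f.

0.102 cal

PE is given directly by: PE = mgh.
m = 0.0612 kg; h = 71.3 cm = 0.7130 m; g = 9.810 m/s².
PE = 0.4281 J
0.4281 J × (1 cal / 4.184 J) = 0.1023 cal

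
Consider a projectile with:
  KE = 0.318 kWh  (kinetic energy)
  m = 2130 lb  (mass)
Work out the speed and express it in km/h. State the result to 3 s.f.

175 km/h

Rearranging KE = ½mv² for v: v = √(2·KE/m).
KE = 0.318 kWh = 1.145×10^6 J; m = 2130 lb = 966.2 kg.
v = 48.68 m/s
48.68 m/s × (1 km/h / 0.2778 m/s) = 175.3 km/h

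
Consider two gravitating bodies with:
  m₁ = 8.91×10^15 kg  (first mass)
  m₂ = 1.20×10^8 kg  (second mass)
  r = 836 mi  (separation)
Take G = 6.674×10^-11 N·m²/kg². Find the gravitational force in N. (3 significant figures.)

From Newton's law of gravitation: F = Gm₁m₂/r².
m₁ = 8.91×10^15 kg; m₂ = 1.20×10^8 kg; r = 836 mi = 1.345×10^6 m; G = 6.674×10^-11 N·m²/kg².
F = 39.42 N  (the unit combination reduces to kg·m/s² = N)

39.4 N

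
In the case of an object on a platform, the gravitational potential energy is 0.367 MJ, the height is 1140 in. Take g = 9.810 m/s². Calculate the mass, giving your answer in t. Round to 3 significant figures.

Solving PE = m·g·h for m: m = PE/(g·h).
PE = 0.367 MJ = 3.670×10^5 J; h = 1140 in = 28.96 m; g = 9.810 m/s².
m = 1292 kg
1292 kg × (1 t / 1000 kg) = 1.292 t

1.29 t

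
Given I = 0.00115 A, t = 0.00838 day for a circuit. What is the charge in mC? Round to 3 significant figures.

q is given directly by: q = It.
I = 0.00115 A; t = 0.00838 day = 724.0 s.
q = 0.8326 C  (the unit combination reduces to A·s = C)
0.8326 C × (1 mC / 0.001000 C) = 832.6 mC

833 mC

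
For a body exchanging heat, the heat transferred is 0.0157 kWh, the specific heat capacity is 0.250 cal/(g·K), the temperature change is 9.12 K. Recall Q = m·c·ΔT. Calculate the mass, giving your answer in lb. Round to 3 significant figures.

13.1 lb

Rearranging Q = m·c·ΔT for m: m = Q/(c·ΔT).
Q = 0.0157 kWh = 56520 J; c = 0.250 cal/(g·K) = 1046 J/(kg·K); ΔT = 9.12 K.
m = 5.925 kg
5.925 kg × (1 lb / 0.4536 kg) = 13.06 lb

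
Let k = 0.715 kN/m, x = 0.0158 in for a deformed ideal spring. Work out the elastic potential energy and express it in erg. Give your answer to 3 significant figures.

U is given directly by: U = ½kx².
k = 0.715 kN/m = 715.0 N/m; x = 0.0158 in = 4.013×10^-4 m.
U = 5.758×10^-5 J  (the unit combination reduces to kg·m²/s² = J)
5.758×10^-5 J × (1 erg / 1.000×10^-7 J) = 575.8 erg

576 erg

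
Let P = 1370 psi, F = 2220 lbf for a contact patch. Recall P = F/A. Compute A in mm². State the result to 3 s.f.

Solving P = F/A for A: A = F/P.
P = 1370 psi = 9.446×10^6 Pa; F = 2220 lbf = 9875 N.
A = 0.001045 m²
0.001045 m² × (1 mm² / 1.000×10^-6 m²) = 1045 mm²

1050 mm²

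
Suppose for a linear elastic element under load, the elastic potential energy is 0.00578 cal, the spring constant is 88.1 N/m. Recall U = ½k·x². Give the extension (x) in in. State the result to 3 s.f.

0.922 in

Rearranging: x = √(2U/k).
U = 0.00578 cal = 0.02418 J; k = 88.1 N/m.
x = 0.02343 m
0.02343 m × (1 in / 0.02540 m) = 0.9225 in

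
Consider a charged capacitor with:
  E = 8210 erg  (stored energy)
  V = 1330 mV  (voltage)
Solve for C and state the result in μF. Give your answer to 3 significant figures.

928 μF

Rearranging: C = 2E/V².
E = 8210 erg = 8.210×10^-4 J; V = 1330 mV = 1.330 V.
C = 9.283×10^-4 F
9.283×10^-4 F × (1 μF / 1.000×10^-6 F) = 928.3 μF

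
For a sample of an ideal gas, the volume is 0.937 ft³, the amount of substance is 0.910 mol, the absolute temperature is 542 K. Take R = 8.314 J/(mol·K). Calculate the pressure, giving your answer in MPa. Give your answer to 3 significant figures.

From the ideal-gas law: P = nRT/V.
V = 0.937 ft³ = 0.02653 m³; n = 0.910 mol; T = 542 K; R = 8.314 J/(mol·K).
P = 1.545×10^5 Pa  (the unit combination reduces to kg/(m·s²) = Pa)
1.545×10^5 Pa × (1 MPa / 1.000×10^6 Pa) = 0.1545 MPa

0.155 MPa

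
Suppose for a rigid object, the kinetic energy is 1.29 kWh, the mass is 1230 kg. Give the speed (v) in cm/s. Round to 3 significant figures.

Solving KE = ½mv² for v: v = √(2·KE/m).
KE = 1.29 kWh = 4.644×10^6 J; m = 1230 kg.
v = 86.90 m/s
86.90 m/s × (1 cm/s / 0.01000 m/s) = 8690 cm/s

8690 cm/s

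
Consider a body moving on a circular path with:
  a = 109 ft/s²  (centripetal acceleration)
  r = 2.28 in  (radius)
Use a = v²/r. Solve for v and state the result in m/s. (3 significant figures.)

1.39 m/s

Rearranging a = v²/r for v: v = √(a·r).
a = 109 ft/s² = 33.22 m/s²; r = 2.28 in = 0.05791 m.
v = 1.387 m/s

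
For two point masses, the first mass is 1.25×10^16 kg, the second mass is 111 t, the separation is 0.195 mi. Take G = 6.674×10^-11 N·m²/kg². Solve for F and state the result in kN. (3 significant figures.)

940 kN

F is given directly by: F = Gm₁m₂/r².
m₁ = 1.25×10^16 kg; m₂ = 111 t = 1.110×10^5 kg; r = 0.195 mi = 313.8 m; G = 6.674×10^-11 N·m²/kg².
F = 9.403×10^5 N  (the unit combination reduces to kg·m/s² = N)
9.403×10^5 N × (1 kN / 1000 N) = 940.3 kN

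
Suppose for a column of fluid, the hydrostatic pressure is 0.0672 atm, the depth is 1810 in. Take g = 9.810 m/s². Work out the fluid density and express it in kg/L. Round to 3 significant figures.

Solving P = ρ·g·h for ρ: ρ = P/(g·h).
P = 0.0672 atm = 6809 Pa; h = 1810 in = 45.97 m; g = 9.810 m/s².
ρ = 15.10 kg/m³
15.10 kg/m³ × (1 kg/L / 1000 kg/m³) = 0.01510 kg/L

0.0151 kg/L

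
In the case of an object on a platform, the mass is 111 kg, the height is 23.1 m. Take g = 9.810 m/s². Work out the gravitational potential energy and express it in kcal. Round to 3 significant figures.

6.01 kcal

Directly: PE = mgh.
m = 111 kg; h = 23.1 m; g = 9.810 m/s².
PE = 25154 J  (the unit combination reduces to kg·m²/s² = J)
25154 J × (1 kcal / 4184 J) = 6.012 kcal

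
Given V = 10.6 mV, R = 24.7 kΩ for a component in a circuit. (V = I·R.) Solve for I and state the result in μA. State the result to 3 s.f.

Solving V = I·R for I: I = V/R.
V = 10.6 mV = 0.01060 V; R = 24.7 kΩ = 24700 Ω.
I = 4.291×10^-7 A
4.291×10^-7 A × (1 μA / 1.000×10^-6 A) = 0.4291 μA

0.429 μA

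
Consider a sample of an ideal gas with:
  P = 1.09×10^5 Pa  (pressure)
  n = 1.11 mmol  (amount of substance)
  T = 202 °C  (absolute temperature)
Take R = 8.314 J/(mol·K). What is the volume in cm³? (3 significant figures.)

From the ideal-gas law: V = nRT/P.
P = 1.09×10^5 Pa; n = 1.11 mmol = 0.001110 mol; T = 202 °C = 475.1 K; R = 8.314 J/(mol·K).
V = 4.023×10^-5 m³
4.023×10^-5 m³ × (1 cm³ / 1.000×10^-6 m³) = 40.23 cm³

40.2 cm³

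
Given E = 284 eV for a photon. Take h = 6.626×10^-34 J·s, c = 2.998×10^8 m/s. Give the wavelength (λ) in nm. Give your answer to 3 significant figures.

4.37 nm

Solving E = h·c/λ for λ: λ = hc/E.
E = 284 eV = 4.550×10^-17 J; h = 6.626×10^-34 J·s; c = 2.998×10^8 m/s.
λ = 4.366×10^-9 m
4.366×10^-9 m × (1 nm / 1.000×10^-9 m) = 4.366 nm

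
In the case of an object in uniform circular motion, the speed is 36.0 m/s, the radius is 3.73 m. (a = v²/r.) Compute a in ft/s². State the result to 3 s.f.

Directly: a = v²/r.
v = 36.0 m/s; r = 3.73 m.
a = 347.5 m/s²
347.5 m/s² × (1 ft/s² / 0.3048 m/s²) = 1140 ft/s²

1140 ft/s²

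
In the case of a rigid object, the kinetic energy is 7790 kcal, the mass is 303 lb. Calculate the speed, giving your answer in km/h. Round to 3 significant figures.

Rearranging KE = ½mv² for v: v = √(2·KE/m).
KE = 7790 kcal = 3.259×10^7 J; m = 303 lb = 137.4 kg.
v = 688.7 m/s
688.7 m/s × (1 km/h / 0.2778 m/s) = 2479 km/h

2480 km/h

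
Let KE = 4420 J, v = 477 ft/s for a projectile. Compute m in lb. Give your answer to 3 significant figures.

Solving KE = ½mv² for m: m = 2·KE/v².
KE = 4420 J; v = 477 ft/s = 145.4 m/s.
m = 0.4182 kg
0.4182 kg × (1 lb / 0.4536 kg) = 0.9220 lb

0.922 lb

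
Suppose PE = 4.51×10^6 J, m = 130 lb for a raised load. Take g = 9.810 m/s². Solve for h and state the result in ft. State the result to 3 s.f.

Rearranging: h = PE/(m·g).
PE = 4.51×10^6 J; m = 130 lb = 58.97 kg; g = 9.810 m/s².
h = 7796 m
7796 m × (1 ft / 0.3048 m) = 25579 ft

25600 ft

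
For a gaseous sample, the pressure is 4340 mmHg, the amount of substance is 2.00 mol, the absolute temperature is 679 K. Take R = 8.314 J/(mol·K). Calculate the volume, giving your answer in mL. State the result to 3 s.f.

From the ideal-gas law: V = nRT/P.
P = 4340 mmHg = 5.786×10^5 Pa; n = 2.00 mol; T = 679 K; R = 8.314 J/(mol·K).
V = 0.01951 m³
0.01951 m³ × (1 mL / 1.000×10^-6 m³) = 19513 mL

19500 mL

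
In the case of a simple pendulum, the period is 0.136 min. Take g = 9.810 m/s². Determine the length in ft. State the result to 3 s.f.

54.3 ft

Solving T = 2π√(L/g) for L: L = g·(T/2π)².
T = 0.136 min = 8.160 s; g = 9.810 m/s².
L = 16.55 m
16.55 m × (1 ft / 0.3048 m) = 54.28 ft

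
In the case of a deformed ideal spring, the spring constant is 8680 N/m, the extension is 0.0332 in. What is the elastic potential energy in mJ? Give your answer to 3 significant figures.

Directly: U = ½kx².
k = 8680 N/m; x = 0.0332 in = 8.433×10^-4 m.
U = 0.003086 J
0.003086 J × (1 mJ / 0.001000 J) = 3.086 mJ

3.09 mJ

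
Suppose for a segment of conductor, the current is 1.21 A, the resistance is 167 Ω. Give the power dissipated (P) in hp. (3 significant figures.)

0.328 hp

P is given directly by: P = I²R.
I = 1.21 A; R = 167 Ω.
P = 244.5 W
244.5 W × (1 hp / 745.7 W) = 0.3279 hp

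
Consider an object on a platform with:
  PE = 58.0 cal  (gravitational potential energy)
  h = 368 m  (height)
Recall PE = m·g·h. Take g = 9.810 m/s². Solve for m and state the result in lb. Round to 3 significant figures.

Rearranging: m = PE/(g·h).
PE = 58.0 cal = 242.7 J; h = 368 m; g = 9.810 m/s².
m = 0.06722 kg
0.06722 kg × (1 lb / 0.4536 kg) = 0.1482 lb

0.148 lb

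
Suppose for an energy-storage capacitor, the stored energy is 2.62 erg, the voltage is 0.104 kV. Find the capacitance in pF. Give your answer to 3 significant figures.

Rearranging: C = 2E/V².
E = 2.62 erg = 2.620×10^-7 J; V = 0.104 kV = 104.0 V.
C = 4.845×10^-11 F
4.845×10^-11 F × (1 pF / 1.000×10^-12 F) = 48.45 pF

48.4 pF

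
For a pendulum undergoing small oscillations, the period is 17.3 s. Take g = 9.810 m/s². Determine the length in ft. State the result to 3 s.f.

Rearranging T = 2π√(L/g) for L: L = g·(T/2π)².
T = 17.3 s; g = 9.810 m/s².
L = 74.37 m
74.37 m × (1 ft / 0.3048 m) = 244.0 ft

244 ft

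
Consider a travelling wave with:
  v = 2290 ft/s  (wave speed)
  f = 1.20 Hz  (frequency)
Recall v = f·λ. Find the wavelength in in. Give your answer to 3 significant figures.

22900 in

Rearranging: λ = v/f.
v = 2290 ft/s = 698.0 m/s; f = 1.20 Hz.
λ = 581.7 m
581.7 m × (1 in / 0.02540 m) = 22900 in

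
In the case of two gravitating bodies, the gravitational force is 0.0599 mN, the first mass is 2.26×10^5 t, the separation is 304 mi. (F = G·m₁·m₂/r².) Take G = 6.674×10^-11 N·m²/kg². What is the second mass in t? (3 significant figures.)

Solving F = G·m₁·m₂/r² for m₂: m₂ = F·r²/(G·m₁).
F = 0.0599 mN = 5.990×10^-5 N; m₁ = 2.26×10^5 t = 2.260×10^8 kg; r = 304 mi = 4.892×10^5 m; G = 6.674×10^-11 N·m²/kg².
m₂ = 9.506×10^8 kg
9.506×10^8 kg × (1 t / 1000 kg) = 9.506×10^5 t

9.51×10^5 t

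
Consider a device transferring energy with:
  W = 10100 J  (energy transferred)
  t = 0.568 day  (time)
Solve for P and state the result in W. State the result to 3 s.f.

0.206 W

Directly: P = W/t.
W = 10100 J; t = 0.568 day = 49075 s.
P = 0.2058 W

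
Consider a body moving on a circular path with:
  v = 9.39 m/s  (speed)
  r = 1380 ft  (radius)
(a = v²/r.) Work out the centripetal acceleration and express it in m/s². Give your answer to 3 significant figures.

0.210 m/s²

Directly: a = v²/r.
v = 9.39 m/s; r = 1380 ft = 420.6 m.
a = 0.2096 m/s²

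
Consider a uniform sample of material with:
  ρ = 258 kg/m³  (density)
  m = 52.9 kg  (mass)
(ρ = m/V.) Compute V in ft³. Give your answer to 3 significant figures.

Rearranging: V = m/ρ.
ρ = 258 kg/m³; m = 52.9 kg.
V = 0.2050 m³
0.2050 m³ × (1 ft³ / 0.02832 m³) = 7.241 ft³

7.24 ft³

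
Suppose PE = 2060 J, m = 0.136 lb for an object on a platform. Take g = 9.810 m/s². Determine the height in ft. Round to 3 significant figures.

Solving PE = m·g·h for h: h = PE/(m·g).
PE = 2060 J; m = 0.136 lb = 0.06169 kg; g = 9.810 m/s².
h = 3404 m
3404 m × (1 ft / 0.3048 m) = 11168 ft

11200 ft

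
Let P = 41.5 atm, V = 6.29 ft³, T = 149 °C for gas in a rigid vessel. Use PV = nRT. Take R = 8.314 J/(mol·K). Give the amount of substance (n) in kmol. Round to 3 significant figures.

0.213 kmol

Rearranging PV = nRT for n: n = PV/(RT).
P = 41.5 atm = 4.205×10^6 Pa; V = 6.29 ft³ = 0.1781 m³; T = 149 °C = 422.1 K; R = 8.314 J/(mol·K).
n = 213.4 mol
213.4 mol × (1 kmol / 1000 mol) = 0.2134 kmol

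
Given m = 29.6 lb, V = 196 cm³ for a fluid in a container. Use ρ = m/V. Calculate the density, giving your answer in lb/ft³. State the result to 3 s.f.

ρ is given directly by: ρ = m/V.
m = 29.6 lb = 13.43 kg; V = 196 cm³ = 1.960×10^-4 m³.
ρ = 68502 kg/m³
68502 kg/m³ × (1 lb/ft³ / 16.02 kg/m³) = 4276 lb/ft³

4280 lb/ft³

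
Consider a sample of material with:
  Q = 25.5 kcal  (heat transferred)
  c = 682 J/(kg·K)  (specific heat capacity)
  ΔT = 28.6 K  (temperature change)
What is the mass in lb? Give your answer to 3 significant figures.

12.1 lb

Rearranging: m = Q/(c·ΔT).
Q = 25.5 kcal = 1.067×10^5 J; c = 682 J/(kg·K); ΔT = 28.6 K.
m = 5.470 kg
5.470 kg × (1 lb / 0.4536 kg) = 12.06 lb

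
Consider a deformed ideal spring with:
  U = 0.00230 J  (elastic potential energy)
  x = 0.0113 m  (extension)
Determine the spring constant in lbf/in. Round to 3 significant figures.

0.206 lbf/in

Rearranging U = ½k·x² for k: k = 2U/x².
U = 0.00230 J; x = 0.0113 m.
k = 36.02 N/m
36.02 N/m × (1 lbf/in / 175.1 N/m) = 0.2057 lbf/in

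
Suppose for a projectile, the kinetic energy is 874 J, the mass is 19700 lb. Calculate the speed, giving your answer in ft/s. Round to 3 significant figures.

1.45 ft/s

Rearranging: v = √(2·KE/m).
KE = 874 J; m = 19700 lb = 8936 kg.
v = 0.4423 m/s
0.4423 m/s × (1 ft/s / 0.3048 m/s) = 1.451 ft/s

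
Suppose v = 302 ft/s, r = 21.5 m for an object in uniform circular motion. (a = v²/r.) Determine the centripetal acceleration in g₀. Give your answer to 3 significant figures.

a is given directly by: a = v²/r.
v = 302 ft/s = 92.05 m/s; r = 21.5 m.
a = 394.1 m/s²
394.1 m/s² × (1 g₀ / 9.807 m/s²) = 40.19 g₀

40.2 g₀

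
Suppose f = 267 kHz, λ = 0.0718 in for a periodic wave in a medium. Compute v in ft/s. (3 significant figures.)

v is given directly by: v = fλ.
f = 267 kHz = 2.670×10^5 Hz; λ = 0.0718 in = 0.001824 m.
v = 486.9 m/s
486.9 m/s × (1 ft/s / 0.3048 m/s) = 1598 ft/s

1600 ft/s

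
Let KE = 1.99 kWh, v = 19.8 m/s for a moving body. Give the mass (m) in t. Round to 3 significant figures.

Rearranging: m = 2·KE/v².
KE = 1.99 kWh = 7.164×10^6 J; v = 19.8 m/s.
m = 36547 kg
36547 kg × (1 t / 1000 kg) = 36.55 t

36.5 t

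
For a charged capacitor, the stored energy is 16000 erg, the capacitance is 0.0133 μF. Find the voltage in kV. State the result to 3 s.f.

0.491 kV

Solving E = ½C·V² for V: V = √(2E/C).
E = 16000 erg = 0.001600 J; C = 0.0133 μF = 1.330×10^-8 F.
V = 490.5 V
490.5 V × (1 kV / 1000 V) = 0.4905 kV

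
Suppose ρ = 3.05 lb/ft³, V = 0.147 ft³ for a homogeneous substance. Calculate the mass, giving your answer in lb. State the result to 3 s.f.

Rearranging: m = ρV.
ρ = 3.05 lb/ft³ = 48.86 kg/m³; V = 0.147 ft³ = 0.004163 m³.
m = 0.2034 kg
0.2034 kg × (1 lb / 0.4536 kg) = 0.4483 lb

0.448 lb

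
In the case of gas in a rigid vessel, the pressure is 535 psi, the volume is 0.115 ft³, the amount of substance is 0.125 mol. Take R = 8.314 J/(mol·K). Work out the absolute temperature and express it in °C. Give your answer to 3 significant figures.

11300 °C

From the ideal-gas law: T = PV/(nR).
P = 535 psi = 3.689×10^6 Pa; V = 0.115 ft³ = 0.003256 m³; n = 0.125 mol; R = 8.314 J/(mol·K).
T = 11558 K
11558 K − 273.15 = 11285 °C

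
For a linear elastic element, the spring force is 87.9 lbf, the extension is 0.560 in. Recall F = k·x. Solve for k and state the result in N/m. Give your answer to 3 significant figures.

From Hooke's law: k = F/x.
F = 87.9 lbf = 391.0 N; x = 0.560 in = 0.01422 m.
k = 27489 N/m

27500 N/m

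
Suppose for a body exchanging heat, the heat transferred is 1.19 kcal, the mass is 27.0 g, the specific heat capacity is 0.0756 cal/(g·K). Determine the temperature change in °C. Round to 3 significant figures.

583 °C

Solving Q = m·c·ΔT for ΔT: ΔT = Q/(m·c).
Q = 1.19 kcal = 4979 J; m = 27.0 g = 0.02700 kg; c = 0.0756 cal/(g·K) = 316.3 J/(kg·K).
ΔT = 583.0 K
Since 1 °C = 1 K, 583.0 °C.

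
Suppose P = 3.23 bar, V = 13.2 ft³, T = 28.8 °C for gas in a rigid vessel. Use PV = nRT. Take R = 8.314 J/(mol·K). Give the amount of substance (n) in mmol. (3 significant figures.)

From the ideal-gas law: n = PV/(RT).
P = 3.23 bar = 3.230×10^5 Pa; V = 13.2 ft³ = 0.3738 m³; T = 28.8 °C = 301.9 K; R = 8.314 J/(mol·K).
n = 48.09 mol
48.09 mol × (1 mmol / 0.001000 mol) = 48092 mmol

48100 mmol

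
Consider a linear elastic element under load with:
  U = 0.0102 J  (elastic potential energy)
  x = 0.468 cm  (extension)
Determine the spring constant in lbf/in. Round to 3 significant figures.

5.32 lbf/in

Rearranging: k = 2U/x².
U = 0.0102 J; x = 0.468 cm = 0.004680 m.
k = 931.4 N/m
931.4 N/m × (1 lbf/in / 175.1 N/m) = 5.318 lbf/in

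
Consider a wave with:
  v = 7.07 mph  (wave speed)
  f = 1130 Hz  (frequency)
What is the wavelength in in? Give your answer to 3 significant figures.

0.110 in

Rearranging: λ = v/f.
v = 7.07 mph = 3.161 m/s; f = 1130 Hz.
λ = 0.002797 m
0.002797 m × (1 in / 0.02540 m) = 0.1101 in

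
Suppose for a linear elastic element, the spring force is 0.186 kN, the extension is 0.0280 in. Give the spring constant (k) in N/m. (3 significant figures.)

Rearranging: k = F/x.
F = 0.186 kN = 186.0 N; x = 0.0280 in = 7.112×10^-4 m.
k = 2.615×10^5 N/m

2.62×10^5 N/m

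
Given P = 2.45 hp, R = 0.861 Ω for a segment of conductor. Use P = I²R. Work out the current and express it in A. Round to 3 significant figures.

46.1 A

Solving P = I²R for I: I = √(P/R).
P = 2.45 hp = 1827 W; R = 0.861 Ω.
I = 46.06 A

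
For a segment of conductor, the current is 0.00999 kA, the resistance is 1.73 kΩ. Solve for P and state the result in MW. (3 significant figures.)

P is given directly by: P = I²R.
I = 0.00999 kA = 9.990 A; R = 1.73 kΩ = 1730 Ω.
P = 1.727×10^5 W
1.727×10^5 W × (1 MW / 1.000×10^6 W) = 0.1727 MW

0.173 MW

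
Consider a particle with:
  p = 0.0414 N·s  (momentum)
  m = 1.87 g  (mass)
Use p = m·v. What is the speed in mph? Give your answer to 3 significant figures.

Solving p = m·v for v: v = p/m.
p = 0.0414 N·s = 0.04140 kg·m/s; m = 1.87 g = 0.001870 kg.
v = 22.14 m/s
22.14 m/s × (1 mph / 0.4470 m/s) = 49.52 mph

49.5 mph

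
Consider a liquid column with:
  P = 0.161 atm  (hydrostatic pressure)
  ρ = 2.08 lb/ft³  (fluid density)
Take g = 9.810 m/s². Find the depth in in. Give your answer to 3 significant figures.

1960 in

Rearranging: h = P/(ρ·g).
P = 0.161 atm = 16313 Pa; ρ = 2.08 lb/ft³ = 33.32 kg/m³; g = 9.810 m/s².
h = 49.91 m
49.91 m × (1 in / 0.02540 m) = 1965 in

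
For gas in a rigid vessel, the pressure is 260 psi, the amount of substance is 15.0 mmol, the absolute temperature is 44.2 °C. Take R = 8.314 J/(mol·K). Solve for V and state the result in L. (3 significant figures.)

Solving PV = nRT for V: V = nRT/P.
P = 260 psi = 1.793×10^6 Pa; n = 15.0 mmol = 0.01500 mol; T = 44.2 °C = 317.3 K; R = 8.314 J/(mol·K).
V = 2.208×10^-5 m³
2.208×10^-5 m³ × (1 L / 0.001000 m³) = 0.02208 L

0.0221 L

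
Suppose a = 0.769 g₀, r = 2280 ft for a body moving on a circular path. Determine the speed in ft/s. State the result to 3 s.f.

Rearranging: v = √(a·r).
a = 0.769 g₀ = 7.541 m/s²; r = 2280 ft = 694.9 m.
v = 72.39 m/s
72.39 m/s × (1 ft/s / 0.3048 m/s) = 237.5 ft/s

238 ft/s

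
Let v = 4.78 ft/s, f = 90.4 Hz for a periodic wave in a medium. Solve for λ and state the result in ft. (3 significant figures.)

Rearranging v = f·λ for λ: λ = v/f.
v = 4.78 ft/s = 1.457 m/s; f = 90.4 Hz.
λ = 0.01612 m
0.01612 m × (1 ft / 0.3048 m) = 0.05288 ft

0.0529 ft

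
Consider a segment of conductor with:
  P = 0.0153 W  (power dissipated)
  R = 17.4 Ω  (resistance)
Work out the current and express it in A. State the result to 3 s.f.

0.0297 A

Rearranging: I = √(P/R).
P = 0.0153 W; R = 17.4 Ω.
I = 0.02965 A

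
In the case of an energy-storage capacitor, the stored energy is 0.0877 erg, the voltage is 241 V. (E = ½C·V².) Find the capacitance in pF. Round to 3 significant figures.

0.302 pF

Rearranging E = ½C·V² for C: C = 2E/V².
E = 0.0877 erg = 8.770×10^-9 J; V = 241 V.
C = 3.020×10^-13 F
3.020×10^-13 F × (1 pF / 1.000×10^-12 F) = 0.3020 pF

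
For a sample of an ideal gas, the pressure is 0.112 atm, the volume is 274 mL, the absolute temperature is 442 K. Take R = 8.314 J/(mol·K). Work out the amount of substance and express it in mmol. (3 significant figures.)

Rearranging PV = nRT for n: n = PV/(RT).
P = 0.112 atm = 11348 Pa; V = 274 mL = 2.740×10^-4 m³; T = 442 K; R = 8.314 J/(mol·K).
n = 8.462×10^-4 mol
8.462×10^-4 mol × (1 mmol / 0.001000 mol) = 0.8462 mmol

0.846 mmol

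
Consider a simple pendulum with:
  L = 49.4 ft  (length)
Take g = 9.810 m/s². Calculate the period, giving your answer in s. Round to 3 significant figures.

T is given directly by: T = 2π√(L/g).
L = 49.4 ft = 15.06 m; g = 9.810 m/s².
T = 7.784 s

7.78 s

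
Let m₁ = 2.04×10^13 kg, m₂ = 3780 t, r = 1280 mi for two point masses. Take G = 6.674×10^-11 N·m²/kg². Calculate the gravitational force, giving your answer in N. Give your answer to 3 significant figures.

0.00121 N

From Newton's law of gravitation: F = Gm₁m₂/r².
m₁ = 2.04×10^13 kg; m₂ = 3780 t = 3.780×10^6 kg; r = 1280 mi = 2.060×10^6 m; G = 6.674×10^-11 N·m²/kg².
F = 0.001213 N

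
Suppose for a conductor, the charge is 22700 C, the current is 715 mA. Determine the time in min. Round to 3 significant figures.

529 min

Rearranging q = I·t for t: t = q/I.
q = 22700 C; I = 715 mA = 0.7150 A.
t = 31748 s
31748 s × (1 min / 60.00 s) = 529.1 min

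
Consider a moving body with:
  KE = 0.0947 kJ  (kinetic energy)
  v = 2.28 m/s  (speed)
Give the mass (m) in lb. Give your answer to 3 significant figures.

80.3 lb

Rearranging KE = ½mv² for m: m = 2·KE/v².
KE = 0.0947 kJ = 94.70 J; v = 2.28 m/s.
m = 36.43 kg
36.43 kg × (1 lb / 0.4536 kg) = 80.32 lb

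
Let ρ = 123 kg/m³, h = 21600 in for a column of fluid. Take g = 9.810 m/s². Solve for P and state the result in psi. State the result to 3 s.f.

Directly: P = ρgh.
ρ = 123 kg/m³; h = 21600 in = 548.6 m; g = 9.810 m/s².
P = 6.620×10^5 Pa
6.620×10^5 Pa × (1 psi / 6895 Pa) = 96.02 psi

96.0 psi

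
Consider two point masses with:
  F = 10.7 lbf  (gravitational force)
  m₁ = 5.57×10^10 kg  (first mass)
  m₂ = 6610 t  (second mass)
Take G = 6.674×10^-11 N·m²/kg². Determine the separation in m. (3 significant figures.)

From Newton's law of gravitation: r = √(G·m₁m₂/F).
F = 10.7 lbf = 47.60 N; m₁ = 5.57×10^10 kg; m₂ = 6610 t = 6.610×10^6 kg; G = 6.674×10^-11 N·m²/kg².
r = 718.5 m

719 m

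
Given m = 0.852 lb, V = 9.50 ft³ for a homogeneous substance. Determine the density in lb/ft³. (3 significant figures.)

0.0897 lb/ft³

ρ is given directly by: ρ = m/V.
m = 0.852 lb = 0.3865 kg; V = 9.50 ft³ = 0.2690 m³.
ρ = 1.437 kg/m³
1.437 kg/m³ × (1 lb/ft³ / 16.02 kg/m³) = 0.08968 lb/ft³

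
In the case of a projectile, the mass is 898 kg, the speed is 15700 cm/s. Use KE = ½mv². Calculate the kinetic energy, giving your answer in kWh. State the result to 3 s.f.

Directly: KE = ½mv².
m = 898 kg; v = 15700 cm/s = 157.0 m/s.
KE = 1.107×10^7 J
1.107×10^7 J × (1 kWh / 3.600×10^6 J) = 3.074 kWh

3.07 kWh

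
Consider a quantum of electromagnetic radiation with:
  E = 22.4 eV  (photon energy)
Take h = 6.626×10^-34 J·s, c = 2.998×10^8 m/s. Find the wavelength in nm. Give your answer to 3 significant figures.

Rearranging E = h·c/λ for λ: λ = hc/E.
E = 22.4 eV = 3.589×10^-18 J; h = 6.626×10^-34 J·s; c = 2.998×10^8 m/s.
λ = 5.535×10^-8 m
5.535×10^-8 m × (1 nm / 1.000×10^-9 m) = 55.35 nm

55.4 nm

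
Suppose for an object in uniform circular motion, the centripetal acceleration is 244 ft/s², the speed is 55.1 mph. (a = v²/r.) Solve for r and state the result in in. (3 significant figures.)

321 in

Solving a = v²/r for r: r = v²/a.
a = 244 ft/s² = 74.37 m/s²; v = 55.1 mph = 24.63 m/s.
r = 8.158 m
8.158 m × (1 in / 0.02540 m) = 321.2 in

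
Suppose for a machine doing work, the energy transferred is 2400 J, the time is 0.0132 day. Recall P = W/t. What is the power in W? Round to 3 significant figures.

2.10 W

Directly: P = W/t.
W = 2400 J; t = 0.0132 day = 1140 s.
P = 2.104 W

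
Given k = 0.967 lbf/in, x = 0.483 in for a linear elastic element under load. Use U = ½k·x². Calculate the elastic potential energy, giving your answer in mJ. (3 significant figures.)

Directly: U = ½kx².
k = 0.967 lbf/in = 169.3 N/m; x = 0.483 in = 0.01227 m.
U = 0.01274 J  (the unit combination reduces to kg·m²/s² = J)
0.01274 J × (1 mJ / 0.001000 J) = 12.74 mJ

12.7 mJ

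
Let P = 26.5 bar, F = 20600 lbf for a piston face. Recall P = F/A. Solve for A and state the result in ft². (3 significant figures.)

Rearranging: A = F/P.
P = 26.5 bar = 2.650×10^6 Pa; F = 20600 lbf = 91633 N.
A = 0.03458 m²
0.03458 m² × (1 ft² / 0.09290 m²) = 0.3722 ft²

0.372 ft²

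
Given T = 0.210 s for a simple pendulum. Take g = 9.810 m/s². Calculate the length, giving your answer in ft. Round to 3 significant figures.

Solving T = 2π√(L/g) for L: L = g·(T/2π)².
T = 0.210 s; g = 9.810 m/s².
L = 0.01096 m
0.01096 m × (1 ft / 0.3048 m) = 0.03595 ft

0.0360 ft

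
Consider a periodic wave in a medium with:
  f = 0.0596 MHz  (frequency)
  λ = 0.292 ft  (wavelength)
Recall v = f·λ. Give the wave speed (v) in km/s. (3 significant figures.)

v is given directly by: v = fλ.
f = 0.0596 MHz = 59600 Hz; λ = 0.292 ft = 0.08900 m.
v = 5304 m/s
5304 m/s × (1 km/s / 1000 m/s) = 5.304 km/s

5.30 km/s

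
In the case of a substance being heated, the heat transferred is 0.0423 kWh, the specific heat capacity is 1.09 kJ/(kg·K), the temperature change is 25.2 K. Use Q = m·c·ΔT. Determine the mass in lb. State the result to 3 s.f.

Rearranging: m = Q/(c·ΔT).
Q = 0.0423 kWh = 1.523×10^5 J; c = 1.09 kJ/(kg·K) = 1090 J/(kg·K); ΔT = 25.2 K.
m = 5.544 kg
5.544 kg × (1 lb / 0.4536 kg) = 12.22 lb

12.2 lb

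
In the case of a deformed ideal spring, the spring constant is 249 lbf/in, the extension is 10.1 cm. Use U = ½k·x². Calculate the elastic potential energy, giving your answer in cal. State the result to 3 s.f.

Directly: U = ½kx².
k = 249 lbf/in = 43607 N/m; x = 10.1 cm = 0.1010 m.
U = 222.4 J
222.4 J × (1 cal / 4.184 J) = 53.16 cal

53.2 cal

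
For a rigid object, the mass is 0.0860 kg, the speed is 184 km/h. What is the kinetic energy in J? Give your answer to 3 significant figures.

KE is given directly by: KE = ½mv².
m = 0.0860 kg; v = 184 km/h = 51.11 m/s.
KE = 112.3 J  (the unit combination reduces to kg·m²/s² = J)

112 J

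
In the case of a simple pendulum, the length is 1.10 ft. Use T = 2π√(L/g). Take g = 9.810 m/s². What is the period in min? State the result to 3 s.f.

Directly: T = 2π√(L/g).
L = 1.10 ft = 0.3353 m; g = 9.810 m/s².
T = 1.162 s
1.162 s × (1 min / 60.00 s) = 0.01936 min

0.0194 min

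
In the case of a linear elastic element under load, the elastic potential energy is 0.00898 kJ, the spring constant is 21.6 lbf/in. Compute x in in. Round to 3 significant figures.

Solving U = ½k·x² for x: x = √(2U/k).
U = 0.00898 kJ = 8.980 J; k = 21.6 lbf/in = 3783 N/m.
x = 0.06890 m
0.06890 m × (1 in / 0.02540 m) = 2.713 in

2.71 in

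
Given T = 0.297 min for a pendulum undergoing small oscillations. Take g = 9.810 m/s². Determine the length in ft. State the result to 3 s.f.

259 ft

Rearranging: L = g·(T/2π)².
T = 0.297 min = 17.82 s; g = 9.810 m/s².
L = 78.91 m
78.91 m × (1 ft / 0.3048 m) = 258.9 ft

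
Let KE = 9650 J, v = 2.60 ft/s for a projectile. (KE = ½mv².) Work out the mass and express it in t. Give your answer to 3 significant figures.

Rearranging KE = ½mv² for m: m = 2·KE/v².
KE = 9650 J; v = 2.60 ft/s = 0.7925 m/s.
m = 30731 kg
30731 kg × (1 t / 1000 kg) = 30.73 t

30.7 t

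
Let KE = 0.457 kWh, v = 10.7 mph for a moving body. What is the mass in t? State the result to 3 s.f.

144 t

Solving KE = ½mv² for m: m = 2·KE/v².
KE = 0.457 kWh = 1.645×10^6 J; v = 10.7 mph = 4.783 m/s.
m = 1.438×10^5 kg
1.438×10^5 kg × (1 t / 1000 kg) = 143.8 t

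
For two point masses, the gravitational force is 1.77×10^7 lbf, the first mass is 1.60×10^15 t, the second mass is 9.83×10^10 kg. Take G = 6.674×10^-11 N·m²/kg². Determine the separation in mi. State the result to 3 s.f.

From Newton's law of gravitation: r = √(G·m₁m₂/F).
F = 1.77×10^7 lbf = 7.873×10^7 N; m₁ = 1.60×10^15 t = 1.600×10^18 kg; m₂ = 9.83×10^10 kg; G = 6.674×10^-11 N·m²/kg².
r = 3.651×10^5 m
3.651×10^5 m × (1 mi / 1609 m) = 226.9 mi

227 mi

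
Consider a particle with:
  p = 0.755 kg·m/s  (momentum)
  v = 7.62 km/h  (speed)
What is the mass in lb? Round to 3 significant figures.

Rearranging: m = p/v.
p = 0.755 kg·m/s; v = 7.62 km/h = 2.117 m/s.
m = 0.3567 kg
0.3567 kg × (1 lb / 0.4536 kg) = 0.7864 lb

0.786 lb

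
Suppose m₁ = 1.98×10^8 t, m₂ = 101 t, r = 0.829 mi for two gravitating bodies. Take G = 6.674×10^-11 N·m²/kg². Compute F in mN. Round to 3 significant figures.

750 mN

F is given directly by: F = Gm₁m₂/r².
m₁ = 1.98×10^8 t = 1.980×10^11 kg; m₂ = 101 t = 1.010×10^5 kg; r = 0.829 mi = 1334 m; G = 6.674×10^-11 N·m²/kg².
F = 0.7498 N
0.7498 N × (1 mN / 0.001000 N) = 749.8 mN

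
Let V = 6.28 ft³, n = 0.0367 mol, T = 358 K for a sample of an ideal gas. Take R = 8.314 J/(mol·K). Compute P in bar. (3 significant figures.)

From the ideal-gas law: P = nRT/V.
V = 6.28 ft³ = 0.1778 m³; n = 0.0367 mol; T = 358 K; R = 8.314 J/(mol·K).
P = 614.3 Pa
614.3 Pa × (1 bar / 1.000×10^5 Pa) = 0.006143 bar

0.00614 bar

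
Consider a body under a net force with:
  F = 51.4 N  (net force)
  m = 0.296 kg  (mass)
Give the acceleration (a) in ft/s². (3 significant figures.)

From Newton's second law: a = F/m.
F = 51.4 N; m = 0.296 kg.
a = 173.6 m/s²
173.6 m/s² × (1 ft/s² / 0.3048 m/s²) = 569.7 ft/s²

570 ft/s²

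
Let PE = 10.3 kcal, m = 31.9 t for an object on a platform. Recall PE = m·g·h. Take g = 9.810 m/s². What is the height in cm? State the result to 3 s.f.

13.8 cm

Rearranging: h = PE/(m·g).
PE = 10.3 kcal = 43095 J; m = 31.9 t = 31900 kg; g = 9.810 m/s².
h = 0.1377 m
0.1377 m × (1 cm / 0.01000 m) = 13.77 cm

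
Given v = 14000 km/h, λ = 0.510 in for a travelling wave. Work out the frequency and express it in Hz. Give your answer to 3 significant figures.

3.00×10^5 Hz

Rearranging v = f·λ for f: f = v/λ.
v = 14000 km/h = 3889 m/s; λ = 0.510 in = 0.01295 m.
f = 3.002×10^5 Hz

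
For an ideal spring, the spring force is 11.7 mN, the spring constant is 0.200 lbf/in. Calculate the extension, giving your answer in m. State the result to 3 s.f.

Rearranging F = k·x for x: x = F/k.
F = 11.7 mN = 0.01170 N; k = 0.200 lbf/in = 35.03 N/m.
x = 3.340×10^-4 m

3.34×10^-4 m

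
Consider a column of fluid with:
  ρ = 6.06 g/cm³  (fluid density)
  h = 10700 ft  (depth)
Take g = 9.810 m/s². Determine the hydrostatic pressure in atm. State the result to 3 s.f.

Directly: P = ρgh.
ρ = 6.06 g/cm³ = 6060 kg/m³; h = 10700 ft = 3261 m; g = 9.810 m/s².
P = 1.939×10^8 Pa  (the unit combination reduces to kg/(m·s²) = Pa)
1.939×10^8 Pa × (1 atm / 1.013×10^5 Pa) = 1913 atm

1910 atm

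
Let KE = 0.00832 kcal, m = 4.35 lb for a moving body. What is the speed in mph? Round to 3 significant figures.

13.3 mph

Solving KE = ½mv² for v: v = √(2·KE/m).
KE = 0.00832 kcal = 34.81 J; m = 4.35 lb = 1.973 kg.
v = 5.940 m/s
5.940 m/s × (1 mph / 0.4470 m/s) = 13.29 mph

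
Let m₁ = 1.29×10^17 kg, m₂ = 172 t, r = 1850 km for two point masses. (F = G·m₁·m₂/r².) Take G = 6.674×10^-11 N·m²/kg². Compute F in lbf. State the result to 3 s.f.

Directly: F = Gm₁m₂/r².
m₁ = 1.29×10^17 kg; m₂ = 172 t = 1.720×10^5 kg; r = 1850 km = 1.850×10^6 m; G = 6.674×10^-11 N·m²/kg².
F = 0.4327 N
0.4327 N × (1 lbf / 4.448 N) = 0.09727 lbf

0.0973 lbf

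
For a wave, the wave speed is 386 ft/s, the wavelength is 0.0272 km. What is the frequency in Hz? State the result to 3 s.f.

Solving v = f·λ for f: f = v/λ.
v = 386 ft/s = 117.7 m/s; λ = 0.0272 km = 27.20 m.
f = 4.325 Hz

4.33 Hz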